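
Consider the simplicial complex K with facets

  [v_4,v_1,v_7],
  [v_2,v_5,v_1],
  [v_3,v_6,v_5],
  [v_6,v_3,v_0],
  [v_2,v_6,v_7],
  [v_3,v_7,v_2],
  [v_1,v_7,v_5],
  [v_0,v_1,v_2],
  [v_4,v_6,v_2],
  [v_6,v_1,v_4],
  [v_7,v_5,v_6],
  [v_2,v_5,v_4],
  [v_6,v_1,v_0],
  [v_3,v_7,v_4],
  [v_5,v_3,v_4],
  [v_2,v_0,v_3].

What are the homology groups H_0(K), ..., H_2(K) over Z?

Take the total order v_0 < v_1 < v_2 < v_3 < v_4 < v_5 < v_6 < v_7 on the vertex set. Then K (dimension 2) consists of the simplices:

  0-simplices (8): [v_0], [v_1], [v_2], [v_3], [v_4], [v_5], [v_6], [v_7]
  1-simplices (24): (24 of them)
  2-simplices (16): (16 of them)

giving chain groups C_0 ≅ Z^8, C_1 ≅ Z^24, C_2 ≅ Z^16.

The boundary map ∂_1: C_1 → C_0 is given by ∂[p,q] = [q] − [p].
The resulting 8×24 matrix has rank 7, and its Smith normal form has invariant factors (1,1,1,1,1,1,1).

The boundary map ∂_2: C_2 → C_1 maps a triangle to the signed sum of its edges. For instance
  ∂[v_2,v_6,v_7] = [v_6,v_7] − [v_2,v_7] + [v_2,v_6],
  ∂[v_2,v_3,v_7] = [v_3,v_7] − [v_2,v_7] + [v_2,v_3].
As a 24×16 matrix over Z this has rank 15, with invariant factors (1,1,1,1,1,1,1,1,1,1,1,1,1,1,1).

From H_k ≅ ker(∂_k) / im(∂_{k+1}) we obtain:

  H_0: rank C_0 − rank ∂_1 = 8 − 7 = 1, and the invariant factors of ∂_1 are all 1, so H_0 = Z.
  H_1: rank ker ∂_1 − rank ∂_2 = (24 − 7) − 15 = 2, and the invariant factors of ∂_2 are all 1, so H_1 = Z^2.
  H_2: rank ker ∂_2 − rank ∂_3 = (16 − 15) − 0 = 1, and there is no ∂_3, so H_2 = Z.

H_0 = Z,  H_1 = Z^2,  H_2 = Z.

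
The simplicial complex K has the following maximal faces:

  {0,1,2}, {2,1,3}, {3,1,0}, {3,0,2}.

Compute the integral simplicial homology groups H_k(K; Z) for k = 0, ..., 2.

H_0 ≅ Z,  H_1 = 0,  H_2 ≅ Z.

Order the vertices as 0 < 1 < 2 < 3. Listing each simplex with vertices in this order, K has dimension 2 with simplices:

  0-simplices (4): [0], [1], [2], [3]
  1-simplices (6): [0,1], [0,2], [0,3], [1,2], [1,3], [2,3]
  2-simplices (4): [0,1,2], [0,1,3], [0,2,3], [1,2,3]

Hence C_0 ≅ Z^4, C_1 ≅ Z^6, C_2 ≅ Z^4.

∂_1: C_1 → C_0 is given by ∂[p,q] = [q] − [p].
The resulting 4×6 matrix has rank 3, and its Smith normal form has invariant factors (1,1,1).

∂_2: C_2 → C_1 acts by ∂[p,q,r] = [q,r] − [p,r] + [p,q]. For instance
  ∂[0,1,2] = [1,2] − [0,2] + [0,1],
  ∂[0,1,3] = [1,3] − [0,3] + [0,1].
The resulting 6×4 matrix has rank 3, and its Smith normal form has invariant factors (1,1,1).

From H_k ≅ ker(∂_k) / im(∂_{k+1}) we obtain:

  H_0: rank C_0 − rank ∂_1 = 4 − 3 = 1, and the invariant factors of ∂_1 are all 1, so H_0 = Z.
  H_1: rank ker ∂_1 − rank ∂_2 = (6 − 3) − 3 = 0, and the invariant factors of ∂_2 are all 1, so H_1 = 0.
  H_2: rank ker ∂_2 − rank ∂_3 = (4 − 3) − 0 = 1, and there is no ∂_3, so H_2 = Z.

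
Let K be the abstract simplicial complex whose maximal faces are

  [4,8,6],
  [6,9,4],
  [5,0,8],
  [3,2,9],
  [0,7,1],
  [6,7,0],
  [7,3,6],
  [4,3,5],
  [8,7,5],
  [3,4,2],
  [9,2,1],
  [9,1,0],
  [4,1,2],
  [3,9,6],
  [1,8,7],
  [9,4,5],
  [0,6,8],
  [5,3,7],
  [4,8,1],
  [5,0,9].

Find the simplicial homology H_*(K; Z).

Take the total order 0 < 1 < 2 < 3 < 4 < 5 < 6 < 7 < 8 < 9 on the vertex set. Then K (dimension 2) consists of the simplices:

  0-simplices (10): [0], [1], [2], [3], [4], [5], [6], [7], [8], [9]
  1-simplices (30): (30 of them)
  2-simplices (20): (20 of them)

Hence C_0 ≅ Z^10, C_1 ≅ Z^30, C_2 ≅ Z^20.

The boundary map ∂_1: C_1 → C_0 sends each edge [p,q] (with p < q) to q − p.
As a 10×30 matrix over Z this has rank 9, with invariant factors (1,1,1,1,1,1,1,1,1).

Boundary ∂_2: C_2 → C_1 acts by ∂[p,q,r] = [q,r] − [p,r] + [p,q]. For instance
  ∂[2,3,9] = [3,9] − [2,9] + [2,3],
  ∂[5,7,8] = [7,8] − [5,8] + [5,7].
The resulting 30×20 matrix has rank 20, and its Smith normal form has invariant factors (1,1,1,1,1,1,1,1,1,1,1,1,1,1,1,1,1,1,1,2).

Reading off H_k = ker ∂_k / im ∂_{k+1}:

  H_0: rank C_0 − rank ∂_1 = 10 − 9 = 1, and the invariant factors of ∂_1 are all 1, so H_0 ≅ Z.
  H_1: rank ker ∂_1 − rank ∂_2 = (30 − 9) − 20 = 1, and ∂_2 has invariant factor 2 > 1, so H_1 ≅ Z ⊕ Z/2.
  H_2: rank ker ∂_2 − rank ∂_3 = (20 − 20) − 0 = 0, and there is no ∂_3, so H_2 ≅ 0.

H_0 = Z,  H_1 = Z ⊕ Z/2,  H_2 = 0.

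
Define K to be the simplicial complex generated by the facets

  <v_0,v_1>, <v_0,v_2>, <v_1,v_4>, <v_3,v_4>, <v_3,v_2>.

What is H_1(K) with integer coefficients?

Order the vertices as v_0 < v_1 < v_2 < v_3 < v_4. Listing each simplex with vertices in this order, K has dimension 1 with simplices:

  0-simplices (5): [v_0], [v_1], [v_2], [v_3], [v_4]
  1-simplices (5): [v_0,v_1], [v_0,v_2], [v_1,v_4], [v_2,v_3], [v_3,v_4]

Hence C_0 ≅ Z^5, C_1 ≅ Z^5.

The boundary map ∂_1: C_1 → C_0 is given by ∂[p,q] = [q] − [p].
This gives a 5×5 integer matrix of rank 4; reducing to Smith normal form yields diagonal entries (1,1,1,1).

Now H_k = ker ∂_k / im ∂_{k+1}, so:

  H_1: rank ker ∂_1 − rank ∂_2 = (5 − 4) − 0 = 1, and there is no ∂_2, so H_1 = Z.

H_1 ≅ Z.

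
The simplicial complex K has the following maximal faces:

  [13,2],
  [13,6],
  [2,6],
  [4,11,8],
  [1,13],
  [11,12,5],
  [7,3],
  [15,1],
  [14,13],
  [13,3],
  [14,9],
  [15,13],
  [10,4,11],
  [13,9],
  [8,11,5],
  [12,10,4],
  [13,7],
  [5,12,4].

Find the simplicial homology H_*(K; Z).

H_0 = Z^2,  H_1 = Z^5,  H_2 = 0.

Take the total order 1 < 2 < 3 < 4 < 5 < 6 < 7 < 8 < 9 < 10 < 11 < 12 < 13 < 14 < 15 on the vertex set. Then K (dimension 2) consists of the simplices:

  0-simplices (15): [1], [2], [3], [4], [5], [6], [7], [8], [9], [10], [11], [12], [13], [14], [15]
  1-simplices (24): (24 of them)
  2-simplices (6): [4,5,12], [4,8,11], [4,10,11], [4,10,12], [5,8,11], [5,11,12]

Hence C_0 ≅ Z^15, C_1 ≅ Z^24, C_2 ≅ Z^6.

The boundary map ∂_1: C_1 → C_0 is given by ∂[p,q] = [q] − [p].
As a 15×24 matrix over Z this has rank 13, with invariant factors (1,1,1,1,1,1,1,1,1,1,1,1,1).

Boundary ∂_2: C_2 → C_1 maps a triangle to the signed sum of its edges. For instance
  ∂[4,5,12] = [5,12] − [4,12] + [4,5],
  ∂[4,8,11] = [8,11] − [4,11] + [4,8].
The resulting 24×6 matrix has rank 6, and its Smith normal form has invariant factors (1,1,1,1,1,1).

Now H_k = ker ∂_k / im ∂_{k+1}, so:

  H_0: rank C_0 − rank ∂_1 = 15 − 13 = 2, and the invariant factors of ∂_1 are all 1, so H_0 ≅ Z^2.
  H_1: rank ker ∂_1 − rank ∂_2 = (24 − 13) − 6 = 5, and the invariant factors of ∂_2 are all 1, so H_1 ≅ Z^5.
  H_2: rank ker ∂_2 − rank ∂_3 = (6 − 6) − 0 = 0, and there is no ∂_3, so H_2 ≅ 0.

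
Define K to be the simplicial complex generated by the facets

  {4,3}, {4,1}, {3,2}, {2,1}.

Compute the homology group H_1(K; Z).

H_1 ≅ Z.

Order the vertices as 1 < 2 < 3 < 4. Listing each simplex with vertices in this order, K has dimension 1 with simplices:

  0-simplices (4): [1], [2], [3], [4]
  1-simplices (4): [1,2], [1,4], [2,3], [3,4]

giving chain groups C_0 ≅ Z^4, C_1 ≅ Z^4.

∂_1: C_1 → C_0 is given by ∂[p,q] = [q] − [p].
The resulting 4×4 matrix has rank 3, and its Smith normal form has invariant factors (1,1,1).

Computing H_k = (kernel of ∂_k) / (image of ∂_{k+1}):

  H_1: rank ker ∂_1 − rank ∂_2 = (4 − 3) − 0 = 1, and there is no ∂_2, so H_1 ≅ Z.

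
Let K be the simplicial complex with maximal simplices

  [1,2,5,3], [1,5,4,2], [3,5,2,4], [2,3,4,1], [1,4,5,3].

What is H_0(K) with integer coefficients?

We work with the vertex ordering 1 < 2 < 3 < 4 < 5. The simplices of K, each written with vertices in increasing order, are:

  0-simplices (5): [1], [2], [3], [4], [5]
  1-simplices (10): [1,2], [1,3], [1,4], [1,5], [2,3], [2,4], [2,5], [3,4], [3,5], [4,5]
  2-simplices (10): [1,2,3], [1,2,4], [1,2,5], [1,3,4], [1,3,5], [1,4,5], [2,3,4], [2,3,5], [2,4,5], [3,4,5]
  3-simplices (5): [1,2,3,4], [1,2,3,5], [1,2,4,5], [1,3,4,5], [2,3,4,5]

so the chain groups are C_0 ≅ Z^5, C_1 ≅ Z^10, C_2 ≅ Z^10, C_3 ≅ Z^5.

The boundary map ∂_1: C_1 → C_0 sends each edge [p,q] (with p < q) to q − p.
The 5×10 boundary matrix has rank 4 and Smith normal form diag(1,1,1,1).

∂_2: C_2 → C_1 acts by ∂[p,q,r] = [q,r] − [p,r] + [p,q]. For instance
  ∂[1,2,5] = [2,5] − [1,5] + [1,2],
  ∂[1,2,3] = [2,3] − [1,3] + [1,2].
The resulting 10×10 matrix has rank 6, and its Smith normal form has invariant factors (1,1,1,1,1,1).

The boundary map ∂_3: C_3 → C_2 sends each 3-simplex σ to the alternating sum Σ_i (−1)^i (σ with its i-th vertex removed). For instance
  ∂[1,3,4,5] = [3,4,5] − [1,4,5] + [1,3,5] − [1,3,4],
  ∂[1,2,4,5] = [2,4,5] − [1,4,5] + [1,2,5] − [1,2,4].
As a 10×5 matrix over Z this has rank 4, with invariant factors (1,1,1,1).

Now H_k = ker ∂_k / im ∂_{k+1}, so:

  H_0: rank C_0 − rank ∂_1 = 5 − 4 = 1, and the invariant factors of ∂_1 are all 1, so H_0 = Z.

H_0 = Z.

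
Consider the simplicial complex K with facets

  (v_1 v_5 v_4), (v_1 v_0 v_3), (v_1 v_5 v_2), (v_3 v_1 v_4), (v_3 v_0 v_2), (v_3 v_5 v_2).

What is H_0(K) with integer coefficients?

Take the total order v_0 < v_1 < v_2 < v_3 < v_4 < v_5 on the vertex set. Then K (dimension 2) consists of the simplices:

  0-simplices (6): [v_0], [v_1], [v_2], [v_3], [v_4], [v_5]
  1-simplices (12): [v_0,v_1], [v_0,v_2], [v_0,v_3], [v_1,v_2], [v_1,v_3], [v_1,v_4], [v_1,v_5], [v_2,v_3], [v_2,v_5], [v_3,v_4], [v_3,v_5], [v_4,v_5]
  2-simplices (6): [v_0,v_1,v_3], [v_0,v_2,v_3], [v_1,v_2,v_5], [v_1,v_3,v_4], [v_1,v_4,v_5], [v_2,v_3,v_5]

so the chain groups are C_0 ≅ Z^6, C_1 ≅ Z^12, C_2 ≅ Z^6.

Boundary ∂_1: C_1 → C_0 maps an edge to its endpoints' difference, ∂[p,q] = q − p.
This gives a 6×12 integer matrix of rank 5; reducing to Smith normal form yields diagonal entries (1,1,1,1,1).

∂_2: C_2 → C_1 acts by ∂[p,q,r] = [q,r] − [p,r] + [p,q]. For instance
  ∂[v_1,v_2,v_5] = [v_2,v_5] − [v_1,v_5] + [v_1,v_2],
  ∂[v_0,v_1,v_3] = [v_1,v_3] − [v_0,v_3] + [v_0,v_1].
This gives a 12×6 integer matrix of rank 6; reducing to Smith normal form yields diagonal entries (1,1,1,1,1,1).

Reading off H_k = ker ∂_k / im ∂_{k+1}:

  H_0: rank C_0 − rank ∂_1 = 6 − 5 = 1, and the invariant factors of ∂_1 are all 1, so H_0 ≅ Z.

H_0 ≅ Z.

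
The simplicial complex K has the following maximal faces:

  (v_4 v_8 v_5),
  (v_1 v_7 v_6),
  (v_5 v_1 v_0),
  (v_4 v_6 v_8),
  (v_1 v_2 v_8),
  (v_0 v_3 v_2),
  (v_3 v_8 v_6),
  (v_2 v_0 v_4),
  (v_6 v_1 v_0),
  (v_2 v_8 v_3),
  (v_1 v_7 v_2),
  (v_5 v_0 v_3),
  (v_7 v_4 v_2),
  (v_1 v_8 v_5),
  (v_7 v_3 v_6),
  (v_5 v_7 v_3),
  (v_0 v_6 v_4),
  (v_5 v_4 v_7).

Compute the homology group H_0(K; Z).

Fix the vertex order v_0 < v_1 < v_2 < v_3 < v_4 < v_5 < v_6 < v_7 < v_8 and write every simplex with vertices in increasing order. Then dim K = 2 and the simplices of K are:

  0-simplices (9): [v_0], [v_1], [v_2], [v_3], [v_4], [v_5], [v_6], [v_7], [v_8]
  1-simplices (27): (27 of them)
  2-simplices (18): (18 of them)

Hence C_0 ≅ Z^9, C_1 ≅ Z^27, C_2 ≅ Z^18.

The boundary map ∂_1: C_1 → C_0 maps an edge to its endpoints' difference, ∂[p,q] = q − p. For instance
  ∂[v_2,v_4] = [v_4] − [v_2].
As a 9×27 matrix over Z this has rank 8, with invariant factors (1,1,1,1,1,1,1,1).

∂_2: C_2 → C_1 maps a triangle to the signed sum of its edges. For instance
  ∂[v_4,v_5,v_7] = [v_5,v_7] − [v_4,v_7] + [v_4,v_5],
  ∂[v_0,v_4,v_6] = [v_4,v_6] − [v_0,v_6] + [v_0,v_4].
The 27×18 boundary matrix has rank 17 and Smith normal form diag(1,1,1,1,1,1,1,1,1,1,1,1,1,1,1,1,1).

Computing H_k = (kernel of ∂_k) / (image of ∂_{k+1}):

  H_0: rank C_0 − rank ∂_1 = 9 − 8 = 1, and the invariant factors of ∂_1 are all 1, so H_0 ≅ Z.

(K is a triangulation of the torus T^2.)

H_0 ≅ Z.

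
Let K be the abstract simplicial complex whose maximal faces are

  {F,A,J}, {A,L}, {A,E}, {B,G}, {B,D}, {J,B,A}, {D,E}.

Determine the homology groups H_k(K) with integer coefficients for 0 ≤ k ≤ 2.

Fix the vertex order A < B < D < E < F < G < J < L and write every simplex with vertices in increasing order. Then dim K = 2 and the simplices of K are:

  0-simplices (8): A, B, D, E, F, G, J, L
  1-simplices (10): AB, AE, AF, AJ, AL, BD, BG, BJ, DE, FJ
  2-simplices (2): ABJ, AFJ

giving chain groups C_0 ≅ Z^8, C_1 ≅ Z^10, C_2 ≅ Z^2.

∂_1: C_1 → C_0 is given by ∂[p,q] = [q] − [p].
This gives a 8×10 integer matrix of rank 7; reducing to Smith normal form yields diagonal entries (1,1,1,1,1,1,1).

∂_2: C_2 → C_1 acts by ∂[p,q,r] = [q,r] − [p,r] + [p,q]. For instance
  ∂AFJ = FJ − AJ + AF,
  ∂ABJ = BJ − AJ + AB.
The 10×2 boundary matrix has rank 2 and Smith normal form diag(1,1).

Computing H_k = (kernel of ∂_k) / (image of ∂_{k+1}):

  H_0: rank C_0 − rank ∂_1 = 8 − 7 = 1, and the invariant factors of ∂_1 are all 1, so H_0 ≅ Z.
  H_1: rank ker ∂_1 − rank ∂_2 = (10 − 7) − 2 = 1, and the invariant factors of ∂_2 are all 1, so H_1 ≅ Z.
  H_2: rank ker ∂_2 − rank ∂_3 = (2 − 2) − 0 = 0, and there is no ∂_3, so H_2 ≅ 0.

H_0 ≅ Z,  H_1 ≅ Z,  H_2 = 0.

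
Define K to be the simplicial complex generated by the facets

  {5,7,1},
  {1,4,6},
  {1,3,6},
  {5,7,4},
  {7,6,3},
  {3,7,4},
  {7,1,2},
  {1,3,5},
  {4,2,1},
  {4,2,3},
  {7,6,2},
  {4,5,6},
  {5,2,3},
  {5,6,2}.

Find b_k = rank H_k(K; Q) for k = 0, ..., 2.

b_0 = 1, b_1 = 2, b_2 = 1.

Order the vertices as 1 < 2 < 3 < 4 < 5 < 6 < 7. Listing each simplex with vertices in this order, K has dimension 2 with simplices:

  0-simplices (7): [1], [2], [3], [4], [5], [6], [7]
  1-simplices (21): [1,2], [1,3], [1,4], [1,5], [1,6], [1,7], [2,3], [2,4], [2,5], [2,6], [2,7], [3,4], [3,5], [3,6], [3,7], [4,5], [4,6], [4,7], [5,6], [5,7], [6,7]
  2-simplices (14): [1,2,4], [1,2,7], [1,3,5], [1,3,6], [1,4,6], [1,5,7], [2,3,4], [2,3,5], [2,5,6], [2,6,7], [3,4,7], [3,6,7], [4,5,6], [4,5,7]

giving chain groups C_0 ≅ Z^7, C_1 ≅ Z^21, C_2 ≅ Z^14.

Boundary ∂_1: C_1 → C_0 is given by ∂[p,q] = [q] − [p].
The 7×21 boundary matrix has rank 6 and Smith normal form diag(1,1,1,1,1,1).

∂_2: C_2 → C_1 acts by ∂[p,q,r] = [q,r] − [p,r] + [p,q]. For instance
  ∂[1,2,4] = [2,4] − [1,4] + [1,2],
  ∂[1,3,5] = [3,5] − [1,5] + [1,3].
The 21×14 boundary matrix has rank 13 and Smith normal form diag(1,1,1,1,1,1,1,1,1,1,1,1,1).

Computing H_k = (kernel of ∂_k) / (image of ∂_{k+1}):

  H_0: rank C_0 − rank ∂_1 = 7 − 6 = 1, and the invariant factors of ∂_1 are all 1, so H_0 ≅ Z.
  H_1: rank ker ∂_1 − rank ∂_2 = (21 − 6) − 13 = 2, and the invariant factors of ∂_2 are all 1, so H_1 ≅ Z^2.
  H_2: rank ker ∂_2 − rank ∂_3 = (14 − 13) − 0 = 1, and there is no ∂_3, so H_2 ≅ Z.

(K is a triangulation of the torus T^2.)

Hence the Betti numbers are b_0 = 1, b_1 = 2, b_2 = 1.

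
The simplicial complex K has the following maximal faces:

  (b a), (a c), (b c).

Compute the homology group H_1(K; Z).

Order the vertices as a < b < c. Listing each simplex with vertices in this order, K has dimension 1 with simplices:

  0-simplices (3): a, b, c
  1-simplices (3): ab, ac, bc

giving chain groups C_0 ≅ Z^3, C_1 ≅ Z^3.

∂_1: C_1 → C_0 is given by ∂[p,q] = [q] − [p].
The resulting 3×3 matrix has rank 2, and its Smith normal form has invariant factors (1,1).

From H_k ≅ ker(∂_k) / im(∂_{k+1}) we obtain:

  H_1: rank ker ∂_1 − rank ∂_2 = (3 − 2) − 0 = 1, and there is no ∂_2, so H_1 ≅ Z.

(K is a triangulation of the circle S^1.)

H_1 = Z.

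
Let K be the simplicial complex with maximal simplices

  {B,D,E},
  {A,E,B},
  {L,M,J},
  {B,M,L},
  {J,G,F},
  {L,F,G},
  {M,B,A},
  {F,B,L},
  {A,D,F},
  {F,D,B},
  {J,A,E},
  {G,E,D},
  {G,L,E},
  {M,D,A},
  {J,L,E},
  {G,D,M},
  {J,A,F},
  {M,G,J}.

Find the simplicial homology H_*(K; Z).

H_0 ≅ Z,  H_1 ≅ Z ⊕ Z/2,  H_2 = 0.

We work with the vertex ordering A < B < D < E < F < G < J < L < M. The simplices of K, each written with vertices in increasing order, are:

  0-simplices (9): A, B, D, E, F, G, J, L, M
  1-simplices (27): AB, AD, AE, AF, AJ, AM, BD, BE, BF, BL, BM, DE, DF, DG, DM, EG, EJ, EL, FG, FJ, FL, GJ, GL, GM, JL, JM, LM
  2-simplices (18): ABE, ABM, ADF, ADM, AEJ, AFJ, BDE, BDF, BFL, BLM, DEG, DGM, EGL, EJL, FGJ, FGL, GJM, JLM

giving chain groups C_0 ≅ Z^9, C_1 ≅ Z^27, C_2 ≅ Z^18.

Boundary ∂_1: C_1 → C_0 sends each edge [p,q] (with p < q) to q − p.
This gives a 9×27 integer matrix of rank 8; reducing to Smith normal form yields diagonal entries (1,1,1,1,1,1,1,1).

The boundary map ∂_2: C_2 → C_1 maps a triangle to the signed sum of its edges. For instance
  ∂ADF = DF − AF + AD,
  ∂JLM = LM − JM + JL.
This gives a 27×18 integer matrix of rank 18; reducing to Smith normal form yields diagonal entries (1,1,1,1,1,1,1,1,1,1,1,1,1,1,1,1,1,2).

From H_k ≅ ker(∂_k) / im(∂_{k+1}) we obtain:

  H_0: rank C_0 − rank ∂_1 = 9 − 8 = 1, and the invariant factors of ∂_1 are all 1, so H_0 = Z.
  H_1: rank ker ∂_1 − rank ∂_2 = (27 − 8) − 18 = 1, and ∂_2 has invariant factor 2 > 1, so H_1 = Z ⊕ Z/2.
  H_2: rank ker ∂_2 − rank ∂_3 = (18 − 18) − 0 = 0, and there is no ∂_3, so H_2 = 0.

(K is a triangulation of the Klein bottle.)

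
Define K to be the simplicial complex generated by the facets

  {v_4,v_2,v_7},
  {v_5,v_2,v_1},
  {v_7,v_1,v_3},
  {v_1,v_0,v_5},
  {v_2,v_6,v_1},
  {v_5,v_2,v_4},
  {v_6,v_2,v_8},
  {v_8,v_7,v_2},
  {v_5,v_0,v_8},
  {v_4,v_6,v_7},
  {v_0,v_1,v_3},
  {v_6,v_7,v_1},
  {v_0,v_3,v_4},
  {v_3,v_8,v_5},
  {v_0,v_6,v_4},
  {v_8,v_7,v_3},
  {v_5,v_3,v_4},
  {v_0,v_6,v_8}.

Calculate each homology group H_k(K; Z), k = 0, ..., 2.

Take the total order v_0 < v_1 < v_2 < v_3 < v_4 < v_5 < v_6 < v_7 < v_8 on the vertex set. Then K (dimension 2) consists of the simplices:

  0-simplices (9): [v_0], [v_1], [v_2], [v_3], [v_4], [v_5], [v_6], [v_7], [v_8]
  1-simplices (27): (27 of them)
  2-simplices (18): (18 of them)

Hence C_0 ≅ Z^9, C_1 ≅ Z^27, C_2 ≅ Z^18.

The boundary map ∂_1: C_1 → C_0 is given by ∂[p,q] = [q] − [p]. For instance
  ∂[v_2,v_5] = [v_5] − [v_2].
This gives a 9×27 integer matrix of rank 8; reducing to Smith normal form yields diagonal entries (1,1,1,1,1,1,1,1).

Boundary ∂_2: C_2 → C_1 sends each 2-simplex [p,q,r] to [q,r] − [p,r] + [p,q]. For instance
  ∂[v_0,v_6,v_8] = [v_6,v_8] − [v_0,v_8] + [v_0,v_6],
  ∂[v_2,v_4,v_7] = [v_4,v_7] − [v_2,v_7] + [v_2,v_4].
This gives a 27×18 integer matrix of rank 18; reducing to Smith normal form yields diagonal entries (1,1,1,1,1,1,1,1,1,1,1,1,1,1,1,1,1,2).

Now H_k = ker ∂_k / im ∂_{k+1}, so:

  H_0: rank C_0 − rank ∂_1 = 9 − 8 = 1, and the invariant factors of ∂_1 are all 1, so H_0 = Z.
  H_1: rank ker ∂_1 − rank ∂_2 = (27 − 8) − 18 = 1, and ∂_2 has invariant factor 2 > 1, so H_1 = Z ⊕ Z/2.
  H_2: rank ker ∂_2 − rank ∂_3 = (18 − 18) − 0 = 0, and there is no ∂_3, so H_2 = 0.

(K is a triangulation of the Klein bottle.)

H_0 ≅ Z,  H_1 ≅ Z ⊕ Z/2,  H_2 = 0.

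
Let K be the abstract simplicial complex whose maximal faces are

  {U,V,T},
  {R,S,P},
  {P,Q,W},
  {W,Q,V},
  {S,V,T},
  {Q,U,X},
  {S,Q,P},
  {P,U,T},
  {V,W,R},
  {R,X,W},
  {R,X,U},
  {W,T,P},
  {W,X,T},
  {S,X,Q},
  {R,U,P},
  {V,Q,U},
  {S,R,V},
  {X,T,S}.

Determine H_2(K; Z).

H_2 ≅ Z.

Fix the vertex order P < Q < R < S < T < U < V < W < X and write every simplex with vertices in increasing order. Then dim K = 2 and the simplices of K are:

  0-simplices (9): P, Q, R, S, T, U, V, W, X
  1-simplices (27): PQ, PR, PS, PT, PU, PW, QS, QU, QV, QW, QX, RS, RU, RV, RW, RX, ST, SV, SX, TU, TV, TW, TX, UV, UX, VW, WX
  2-simplices (18): PQS, PQW, PRS, PRU, PTU, PTW, QSX, QUV, QUX, QVW, RSV, RUX, RVW, RWX, STV, STX, TUV, TWX

giving chain groups C_0 ≅ Z^9, C_1 ≅ Z^27, C_2 ≅ Z^18.

∂_1: C_1 → C_0 sends each edge [p,q] (with p < q) to q − p. For instance
  ∂TX = X − T.
The 9×27 boundary matrix has rank 8 and Smith normal form diag(1,1,1,1,1,1,1,1).

The boundary map ∂_2: C_2 → C_1 sends each 2-simplex [p,q,r] to [q,r] − [p,r] + [p,q]. For instance
  ∂PRS = RS − PS + PR,
  ∂TWX = WX − TX + TW.
As a 27×18 matrix over Z this has rank 17, with invariant factors (1,1,1,1,1,1,1,1,1,1,1,1,1,1,1,1,1).

From H_k ≅ ker(∂_k) / im(∂_{k+1}) we obtain:

  H_2: rank ker ∂_2 − rank ∂_3 = (18 − 17) − 0 = 1, and there is no ∂_3, so H_2 = Z.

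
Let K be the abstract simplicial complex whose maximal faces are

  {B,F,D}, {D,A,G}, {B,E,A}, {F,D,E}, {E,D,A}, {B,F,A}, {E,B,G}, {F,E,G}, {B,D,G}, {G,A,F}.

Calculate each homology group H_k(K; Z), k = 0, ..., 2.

H_0 = Z,  H_1 = Z/2,  H_2 = 0.

Fix the vertex order A < B < D < E < F < G and write every simplex with vertices in increasing order. Then dim K = 2 and the simplices of K are:

  0-simplices (6): A, B, D, E, F, G
  1-simplices (15): AB, AD, AE, AF, AG, BD, BE, BF, BG, DE, DF, DG, EF, EG, FG
  2-simplices (10): ABE, ABF, ADE, ADG, AFG, BDF, BDG, BEG, DEF, EFG

Hence C_0 ≅ Z^6, C_1 ≅ Z^15, C_2 ≅ Z^10.

Boundary ∂_1: C_1 → C_0 sends each edge [p,q] (with p < q) to q − p.
As a 6×15 matrix over Z this has rank 5, with invariant factors (1,1,1,1,1).

The boundary map ∂_2: C_2 → C_1 sends each 2-simplex [p,q,r] to [q,r] − [p,r] + [p,q]. For instance
  ∂BDG = DG − BG + BD,
  ∂ABF = BF − AF + AB.
As a 15×10 matrix over Z this has rank 10, with invariant factors (1,1,1,1,1,1,1,1,1,2).

Computing H_k = (kernel of ∂_k) / (image of ∂_{k+1}):

  H_0: rank C_0 − rank ∂_1 = 6 − 5 = 1, and the invariant factors of ∂_1 are all 1, so H_0 = Z.
  H_1: rank ker ∂_1 − rank ∂_2 = (15 − 5) − 10 = 0, and ∂_2 has invariant factor 2 > 1, so H_1 = Z/2.
  H_2: rank ker ∂_2 − rank ∂_3 = (10 − 10) − 0 = 0, and there is no ∂_3, so H_2 = 0.

(K is a triangulation of the real projective plane RP^2.)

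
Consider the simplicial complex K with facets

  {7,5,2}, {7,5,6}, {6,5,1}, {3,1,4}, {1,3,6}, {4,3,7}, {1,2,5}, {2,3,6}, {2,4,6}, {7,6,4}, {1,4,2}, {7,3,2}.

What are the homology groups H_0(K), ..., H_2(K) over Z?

H_0 ≅ Z,  H_1 ≅ Z_2,  H_2 = 0.

Take the total order 1 < 2 < 3 < 4 < 5 < 6 < 7 on the vertex set. Then K (dimension 2) consists of the simplices:

  0-simplices (7): [1], [2], [3], [4], [5], [6], [7]
  1-simplices (18): [1,2], [1,3], [1,4], [1,5], [1,6], [2,3], [2,4], [2,5], [2,6], [2,7], [3,4], [3,6], [3,7], [4,6], [4,7], [5,6], [5,7], [6,7]
  2-simplices (12): [1,2,4], [1,2,5], [1,3,4], [1,3,6], [1,5,6], [2,3,6], [2,3,7], [2,4,6], [2,5,7], [3,4,7], [4,6,7], [5,6,7]

so the chain groups are C_0 ≅ Z^7, C_1 ≅ Z^18, C_2 ≅ Z^12.

The boundary map ∂_1: C_1 → C_0 maps an edge to its endpoints' difference, ∂[p,q] = q − p. For instance
  ∂[1,5] = [5] − [1].
As a 7×18 matrix over Z this has rank 6, with invariant factors (1,1,1,1,1,1).

The boundary map ∂_2: C_2 → C_1 sends each 2-simplex [p,q,r] to [q,r] − [p,r] + [p,q]. For instance
  ∂[1,3,6] = [3,6] − [1,6] + [1,3],
  ∂[1,5,6] = [5,6] − [1,6] + [1,5].
This gives a 18×12 integer matrix of rank 12; reducing to Smith normal form yields diagonal entries (1,1,1,1,1,1,1,1,1,1,1,2).

Computing H_k = (kernel of ∂_k) / (image of ∂_{k+1}):

  H_0: rank C_0 − rank ∂_1 = 7 − 6 = 1, and the invariant factors of ∂_1 are all 1, so H_0 = Z.
  H_1: rank ker ∂_1 − rank ∂_2 = (18 − 6) − 12 = 0, and ∂_2 has invariant factor 2 > 1, so H_1 = Z_2.
  H_2: rank ker ∂_2 − rank ∂_3 = (12 − 12) − 0 = 0, and there is no ∂_3, so H_2 = 0.

(K is a triangulation of the real projective plane RP^2.)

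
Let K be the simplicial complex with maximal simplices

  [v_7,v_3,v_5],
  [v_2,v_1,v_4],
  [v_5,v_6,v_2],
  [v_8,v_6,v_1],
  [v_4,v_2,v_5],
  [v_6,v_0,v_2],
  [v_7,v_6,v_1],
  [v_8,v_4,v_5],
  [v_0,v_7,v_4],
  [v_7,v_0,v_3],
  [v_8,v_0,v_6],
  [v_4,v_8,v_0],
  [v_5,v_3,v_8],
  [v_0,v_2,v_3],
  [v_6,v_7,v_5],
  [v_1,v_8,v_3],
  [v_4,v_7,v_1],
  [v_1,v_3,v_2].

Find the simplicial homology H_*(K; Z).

H_0 ≅ Z,  H_1 ≅ Z^2,  H_2 ≅ Z.

Order the vertices as v_0 < v_1 < v_2 < v_3 < v_4 < v_5 < v_6 < v_7 < v_8. Listing each simplex with vertices in this order, K has dimension 2 with simplices:

  0-simplices (9): [v_0], [v_1], [v_2], [v_3], [v_4], [v_5], [v_6], [v_7], [v_8]
  1-simplices (27): (27 of them)
  2-simplices (18): (18 of them)

Hence C_0 ≅ Z^9, C_1 ≅ Z^27, C_2 ≅ Z^18.

Boundary ∂_1: C_1 → C_0 sends each edge [p,q] (with p < q) to q − p. For instance
  ∂[v_2,v_6] = [v_6] − [v_2].
This gives a 9×27 integer matrix of rank 8; reducing to Smith normal form yields diagonal entries (1,1,1,1,1,1,1,1).

Boundary ∂_2: C_2 → C_1 sends each 2-simplex [p,q,r] to [q,r] − [p,r] + [p,q]. For instance
  ∂[v_2,v_4,v_5] = [v_4,v_5] − [v_2,v_5] + [v_2,v_4],
  ∂[v_0,v_6,v_8] = [v_6,v_8] − [v_0,v_8] + [v_0,v_6].
The 27×18 boundary matrix has rank 17 and Smith normal form diag(1,1,1,1,1,1,1,1,1,1,1,1,1,1,1,1,1).

Reading off H_k = ker ∂_k / im ∂_{k+1}:

  H_0: rank C_0 − rank ∂_1 = 9 − 8 = 1, and the invariant factors of ∂_1 are all 1, so H_0 ≅ Z.
  H_1: rank ker ∂_1 − rank ∂_2 = (27 − 8) − 17 = 2, and the invariant factors of ∂_2 are all 1, so H_1 ≅ Z^2.
  H_2: rank ker ∂_2 − rank ∂_3 = (18 − 17) − 0 = 1, and there is no ∂_3, so H_2 ≅ Z.

(K is a triangulation of the torus T^2.)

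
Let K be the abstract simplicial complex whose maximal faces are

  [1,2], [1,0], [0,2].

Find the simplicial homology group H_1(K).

H_1 ≅ Z.

Fix the vertex order 0 < 1 < 2 and write every simplex with vertices in increasing order. Then dim K = 1 and the simplices of K are:

  0-simplices (3): [0], [1], [2]
  1-simplices (3): [0,1], [0,2], [1,2]

Hence C_0 ≅ Z^3, C_1 ≅ Z^3.

∂_1: C_1 → C_0 is given by ∂[p,q] = [q] − [p]. For instance
  ∂[0,1] = [1] − [0].
This gives a 3×3 integer matrix of rank 2; reducing to Smith normal form yields diagonal entries (1,1).

Reading off H_k = ker ∂_k / im ∂_{k+1}:

  H_1: rank ker ∂_1 − rank ∂_2 = (3 − 2) − 0 = 1, and there is no ∂_2, so H_1 ≅ Z.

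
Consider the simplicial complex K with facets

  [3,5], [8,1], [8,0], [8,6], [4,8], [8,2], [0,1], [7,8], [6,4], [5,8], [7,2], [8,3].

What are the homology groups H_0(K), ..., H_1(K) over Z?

Take the total order 0 < 1 < 2 < 3 < 4 < 5 < 6 < 7 < 8 on the vertex set. Then K (dimension 1) consists of the simplices:

  0-simplices (9): [0], [1], [2], [3], [4], [5], [6], [7], [8]
  1-simplices (12): [0,1], [0,8], [1,8], [2,7], [2,8], [3,5], [3,8], [4,6], [4,8], [5,8], [6,8], [7,8]

giving chain groups C_0 ≅ Z^9, C_1 ≅ Z^12.

Boundary ∂_1: C_1 → C_0 maps an edge to its endpoints' difference, ∂[p,q] = q − p. For instance
  ∂[4,6] = [6] − [4].
The 9×12 boundary matrix has rank 8 and Smith normal form diag(1,1,1,1,1,1,1,1).

Computing H_k = (kernel of ∂_k) / (image of ∂_{k+1}):

  H_0: rank C_0 − rank ∂_1 = 9 − 8 = 1, and the invariant factors of ∂_1 are all 1, so H_0 ≅ Z.
  H_1: rank ker ∂_1 − rank ∂_2 = (12 − 8) − 0 = 4, and there is no ∂_2, so H_1 ≅ Z^4.

H_0 = Z,  H_1 = Z^4.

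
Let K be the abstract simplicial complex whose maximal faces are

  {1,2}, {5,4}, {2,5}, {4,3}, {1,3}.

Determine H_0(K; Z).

H_0 ≅ Z.

We work with the vertex ordering 1 < 2 < 3 < 4 < 5. The simplices of K, each written with vertices in increasing order, are:

  0-simplices (5): [1], [2], [3], [4], [5]
  1-simplices (5): [1,2], [1,3], [2,5], [3,4], [4,5]

so the chain groups are C_0 ≅ Z^5, C_1 ≅ Z^5.

∂_1: C_1 → C_0 maps an edge to its endpoints' difference, ∂[p,q] = q − p. For instance
  ∂[2,5] = [5] − [2].
The resulting 5×5 matrix has rank 4, and its Smith normal form has invariant factors (1,1,1,1).

Reading off H_k = ker ∂_k / im ∂_{k+1}:

  H_0: rank C_0 − rank ∂_1 = 5 − 4 = 1, and the invariant factors of ∂_1 are all 1, so H_0 ≅ Z.

(K is a triangulation of the circle S^1.)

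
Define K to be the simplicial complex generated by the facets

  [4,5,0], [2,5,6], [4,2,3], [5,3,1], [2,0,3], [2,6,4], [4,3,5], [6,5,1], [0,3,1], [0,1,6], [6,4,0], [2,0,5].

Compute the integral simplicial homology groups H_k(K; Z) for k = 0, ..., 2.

K has 7 vertices, 18 edges, 12 triangles.
rank ∂_0 = 0, rank ∂_1 = 6 ⇒ b_0 = 7 − 0 − 6 = 1; all invariant factors of ∂_1 are 1 so no torsion. So H_0 ≅ Z.
rank ∂_1 = 6, rank ∂_2 = 12 ⇒ b_1 = 18 − 6 − 12 = 0; ∂_2 has invariant factor(s) [2] giving torsion. So H_1 ≅ Z/2.
rank ∂_2 = 12, rank ∂_3 = 0 ⇒ b_2 = 12 − 12 − 0 = 0. So H_2 ≅ 0.

H_0 ≅ Z,  H_1 ≅ Z/2,  H_2 = 0.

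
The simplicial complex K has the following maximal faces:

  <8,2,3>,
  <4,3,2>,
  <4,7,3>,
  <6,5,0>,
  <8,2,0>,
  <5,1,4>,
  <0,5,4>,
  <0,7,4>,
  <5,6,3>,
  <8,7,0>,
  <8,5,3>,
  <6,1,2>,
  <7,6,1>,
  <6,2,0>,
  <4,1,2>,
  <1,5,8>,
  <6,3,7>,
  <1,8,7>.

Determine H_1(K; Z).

K has 9 vertices, 27 edges, 18 triangles.
rank ∂_1 = 8, rank ∂_2 = 17 ⇒ b_1 = 27 − 8 − 17 = 2; all invariant factors of ∂_2 are 1 so no torsion. So H_1 ≅ Z^2.

H_1 = Z^2.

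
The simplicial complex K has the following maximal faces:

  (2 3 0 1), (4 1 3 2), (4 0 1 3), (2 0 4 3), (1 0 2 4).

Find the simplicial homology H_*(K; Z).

Fix the vertex order 0 < 1 < 2 < 3 < 4 and write every simplex with vertices in increasing order. Then dim K = 3 and the simplices of K are:

  0-simplices (5): [0], [1], [2], [3], [4]
  1-simplices (10): [0,1], [0,2], [0,3], [0,4], [1,2], [1,3], [1,4], [2,3], [2,4], [3,4]
  2-simplices (10): [0,1,2], [0,1,3], [0,1,4], [0,2,3], [0,2,4], [0,3,4], [1,2,3], [1,2,4], [1,3,4], [2,3,4]
  3-simplices (5): [0,1,2,3], [0,1,2,4], [0,1,3,4], [0,2,3,4], [1,2,3,4]

giving chain groups C_0 ≅ Z^5, C_1 ≅ Z^10, C_2 ≅ Z^10, C_3 ≅ Z^5.

Boundary ∂_1: C_1 → C_0 maps an edge to its endpoints' difference, ∂[p,q] = q − p. For instance
  ∂[0,3] = [3] − [0].
The resulting 5×10 matrix has rank 4, and its Smith normal form has invariant factors (1,1,1,1).

The boundary map ∂_2: C_2 → C_1 maps a triangle to the signed sum of its edges. For instance
  ∂[0,1,2] = [1,2] − [0,2] + [0,1],
  ∂[0,1,3] = [1,3] − [0,3] + [0,1].
The 10×10 boundary matrix has rank 6 and Smith normal form diag(1,1,1,1,1,1).

Boundary ∂_3: C_3 → C_2 sends each 3-simplex σ to the alternating sum Σ_i (−1)^i (σ with its i-th vertex removed). For instance
  ∂[0,1,2,4] = [1,2,4] − [0,2,4] + [0,1,4] − [0,1,2],
  ∂[1,2,3,4] = [2,3,4] − [1,3,4] + [1,2,4] − [1,2,3].
This gives a 10×5 integer matrix of rank 4; reducing to Smith normal form yields diagonal entries (1,1,1,1).

Now H_k = ker ∂_k / im ∂_{k+1}, so:

  H_0: rank C_0 − rank ∂_1 = 5 − 4 = 1, and the invariant factors of ∂_1 are all 1, so H_0 ≅ Z.
  H_1: rank ker ∂_1 − rank ∂_2 = (10 − 4) − 6 = 0, and the invariant factors of ∂_2 are all 1, so H_1 ≅ 0.
  H_2: rank ker ∂_2 − rank ∂_3 = (10 − 6) − 4 = 0, and the invariant factors of ∂_3 are all 1, so H_2 ≅ 0.
  H_3: rank ker ∂_3 − rank ∂_4 = (5 − 4) − 0 = 1, and there is no ∂_4, so H_3 ≅ Z.

As a check, the Euler characteristic is 5 − 10 + 10 − 5 = 0, which agrees with 1 − 0 + 0 − 1 = 0.

H_0 ≅ Z,  H_1 = 0,  H_2 = 0,  H_3 ≅ Z.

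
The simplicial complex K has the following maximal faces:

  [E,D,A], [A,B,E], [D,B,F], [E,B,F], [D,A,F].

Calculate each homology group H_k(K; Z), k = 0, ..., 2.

H_0 ≅ Z,  H_1 ≅ Z,  H_2 = 0.

Fix the vertex order A < B < D < E < F and write every simplex with vertices in increasing order. Then dim K = 2 and the simplices of K are:

  0-simplices (5): A, B, D, E, F
  1-simplices (10): AB, AD, AE, AF, BD, BE, BF, DE, DF, EF
  2-simplices (5): ABE, ADE, ADF, BDF, BEF

Hence C_0 ≅ Z^5, C_1 ≅ Z^10, C_2 ≅ Z^5.

∂_1: C_1 → C_0 sends each edge [p,q] (with p < q) to q − p. For instance
  ∂DF = F − D.
The resulting 5×10 matrix has rank 4, and its Smith normal form has invariant factors (1,1,1,1).

Boundary ∂_2: C_2 → C_1 acts by ∂[p,q,r] = [q,r] − [p,r] + [p,q]. For instance
  ∂ABE = BE − AE + AB,
  ∂BEF = EF − BF + BE.
The 10×5 boundary matrix has rank 5 and Smith normal form diag(1,1,1,1,1).

Computing H_k = (kernel of ∂_k) / (image of ∂_{k+1}):

  H_0: rank C_0 − rank ∂_1 = 5 − 4 = 1, and the invariant factors of ∂_1 are all 1, so H_0 ≅ Z.
  H_1: rank ker ∂_1 − rank ∂_2 = (10 − 4) − 5 = 1, and the invariant factors of ∂_2 are all 1, so H_1 ≅ Z.
  H_2: rank ker ∂_2 − rank ∂_3 = (5 − 5) − 0 = 0, and there is no ∂_3, so H_2 ≅ 0.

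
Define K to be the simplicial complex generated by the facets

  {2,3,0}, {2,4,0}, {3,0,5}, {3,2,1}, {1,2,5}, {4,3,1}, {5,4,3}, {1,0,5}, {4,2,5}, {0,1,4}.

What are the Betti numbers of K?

b_0 = 1, b_1 = 0, b_2 = 0.

K has 6 vertices, 15 edges, 10 triangles.
rank ∂_0 = 0, rank ∂_1 = 5 ⇒ b_0 = 6 − 0 − 5 = 1; all invariant factors of ∂_1 are 1 so no torsion. So H_0 ≅ Z.
rank ∂_1 = 5, rank ∂_2 = 10 ⇒ b_1 = 15 − 5 − 10 = 0; ∂_2 has invariant factor(s) [2] giving torsion. So H_1 ≅ Z_2.
rank ∂_2 = 10, rank ∂_3 = 0 ⇒ b_2 = 10 − 10 − 0 = 0. So H_2 ≅ 0.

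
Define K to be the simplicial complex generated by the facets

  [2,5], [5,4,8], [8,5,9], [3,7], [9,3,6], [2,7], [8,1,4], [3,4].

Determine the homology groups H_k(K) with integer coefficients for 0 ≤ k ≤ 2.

We work with the vertex ordering 1 < 2 < 3 < 4 < 5 < 6 < 7 < 8 < 9. The simplices of K, each written with vertices in increasing order, are:

  0-simplices (9): [1], [2], [3], [4], [5], [6], [7], [8], [9]
  1-simplices (14): [1,4], [1,8], [2,5], [2,7], [3,4], [3,6], [3,7], [3,9], [4,5], [4,8], [5,8], [5,9], [6,9], [8,9]
  2-simplices (4): [1,4,8], [3,6,9], [4,5,8], [5,8,9]

giving chain groups C_0 ≅ Z^9, C_1 ≅ Z^14, C_2 ≅ Z^4.

∂_1: C_1 → C_0 sends each edge [p,q] (with p < q) to q − p.
The 9×14 boundary matrix has rank 8 and Smith normal form diag(1,1,1,1,1,1,1,1).

The boundary map ∂_2: C_2 → C_1 sends each 2-simplex [p,q,r] to [q,r] − [p,r] + [p,q]. For instance
  ∂[4,5,8] = [5,8] − [4,8] + [4,5],
  ∂[3,6,9] = [6,9] − [3,9] + [3,6].
The resulting 14×4 matrix has rank 4, and its Smith normal form has invariant factors (1,1,1,1).

Now H_k = ker ∂_k / im ∂_{k+1}, so:

  H_0: rank C_0 − rank ∂_1 = 9 − 8 = 1, and the invariant factors of ∂_1 are all 1, so H_0 ≅ Z.
  H_1: rank ker ∂_1 − rank ∂_2 = (14 − 8) − 4 = 2, and the invariant factors of ∂_2 are all 1, so H_1 ≅ Z^2.
  H_2: rank ker ∂_2 − rank ∂_3 = (4 − 4) − 0 = 0, and there is no ∂_3, so H_2 ≅ 0.

H_0 ≅ Z,  H_1 ≅ Z^2,  H_2 = 0.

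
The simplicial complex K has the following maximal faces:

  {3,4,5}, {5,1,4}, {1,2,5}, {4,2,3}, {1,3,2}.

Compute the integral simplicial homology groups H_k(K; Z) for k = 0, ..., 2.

We work with the vertex ordering 1 < 2 < 3 < 4 < 5. The simplices of K, each written with vertices in increasing order, are:

  0-simplices (5): [1], [2], [3], [4], [5]
  1-simplices (10): [1,2], [1,3], [1,4], [1,5], [2,3], [2,4], [2,5], [3,4], [3,5], [4,5]
  2-simplices (5): [1,2,3], [1,2,5], [1,4,5], [2,3,4], [3,4,5]

Hence C_0 ≅ Z^5, C_1 ≅ Z^10, C_2 ≅ Z^5.

∂_1: C_1 → C_0 is given by ∂[p,q] = [q] − [p]. For instance
  ∂[1,5] = [5] − [1].
This gives a 5×10 integer matrix of rank 4; reducing to Smith normal form yields diagonal entries (1,1,1,1).

Boundary ∂_2: C_2 → C_1 sends each 2-simplex [p,q,r] to [q,r] − [p,r] + [p,q]. For instance
  ∂[1,2,5] = [2,5] − [1,5] + [1,2],
  ∂[3,4,5] = [4,5] − [3,5] + [3,4].
This gives a 10×5 integer matrix of rank 5; reducing to Smith normal form yields diagonal entries (1,1,1,1,1).

Now H_k = ker ∂_k / im ∂_{k+1}, so:

  H_0: rank C_0 − rank ∂_1 = 5 − 4 = 1, and the invariant factors of ∂_1 are all 1, so H_0 = Z.
  H_1: rank ker ∂_1 − rank ∂_2 = (10 − 4) − 5 = 1, and the invariant factors of ∂_2 are all 1, so H_1 = Z.
  H_2: rank ker ∂_2 − rank ∂_3 = (5 − 5) − 0 = 0, and there is no ∂_3, so H_2 = 0.

(K is a triangulation of the Möbius band.)

H_0 = Z,  H_1 = Z,  H_2 = 0.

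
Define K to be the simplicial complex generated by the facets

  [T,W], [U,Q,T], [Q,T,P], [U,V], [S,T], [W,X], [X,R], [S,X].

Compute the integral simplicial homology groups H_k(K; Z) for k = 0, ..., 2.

H_0 = Z,  H_1 = Z,  H_2 = 0.

We work with the vertex ordering P < Q < R < S < T < U < V < W < X. The simplices of K, each written with vertices in increasing order, are:

  0-simplices (9): P, Q, R, S, T, U, V, W, X
  1-simplices (11): PQ, PT, QT, QU, RX, ST, SX, TU, TW, UV, WX
  2-simplices (2): PQT, QTU

Hence C_0 ≅ Z^9, C_1 ≅ Z^11, C_2 ≅ Z^2.

∂_1: C_1 → C_0 maps an edge to its endpoints' difference, ∂[p,q] = q − p. For instance
  ∂PT = T − P.
The resulting 9×11 matrix has rank 8, and its Smith normal form has invariant factors (1,1,1,1,1,1,1,1).

Boundary ∂_2: C_2 → C_1 acts by ∂[p,q,r] = [q,r] − [p,r] + [p,q]. For instance
  ∂QTU = TU − QU + QT,
  ∂PQT = QT − PT + PQ.
The resulting 11×2 matrix has rank 2, and its Smith normal form has invariant factors (1,1).

Now H_k = ker ∂_k / im ∂_{k+1}, so:

  H_0: rank C_0 − rank ∂_1 = 9 − 8 = 1, and the invariant factors of ∂_1 are all 1, so H_0 ≅ Z.
  H_1: rank ker ∂_1 − rank ∂_2 = (11 − 8) − 2 = 1, and the invariant factors of ∂_2 are all 1, so H_1 ≅ Z.
  H_2: rank ker ∂_2 − rank ∂_3 = (2 − 2) − 0 = 0, and there is no ∂_3, so H_2 ≅ 0.

As a check, the Euler characteristic is 9 − 11 + 2 = 0, which agrees with 1 − 1 + 0 = 0.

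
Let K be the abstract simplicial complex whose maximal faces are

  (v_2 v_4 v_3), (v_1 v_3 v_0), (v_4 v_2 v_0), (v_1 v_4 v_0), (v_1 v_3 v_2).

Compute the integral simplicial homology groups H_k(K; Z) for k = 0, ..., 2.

We work with the vertex ordering v_0 < v_1 < v_2 < v_3 < v_4. The simplices of K, each written with vertices in increasing order, are:

  0-simplices (5): [v_0], [v_1], [v_2], [v_3], [v_4]
  1-simplices (10): [v_0,v_1], [v_0,v_2], [v_0,v_3], [v_0,v_4], [v_1,v_2], [v_1,v_3], [v_1,v_4], [v_2,v_3], [v_2,v_4], [v_3,v_4]
  2-simplices (5): [v_0,v_1,v_3], [v_0,v_1,v_4], [v_0,v_2,v_4], [v_1,v_2,v_3], [v_2,v_3,v_4]

so the chain groups are C_0 ≅ Z^5, C_1 ≅ Z^10, C_2 ≅ Z^5.

∂_1: C_1 → C_0 is given by ∂[p,q] = [q] − [p].
As a 5×10 matrix over Z this has rank 4, with invariant factors (1,1,1,1).

The boundary map ∂_2: C_2 → C_1 sends each 2-simplex [p,q,r] to [q,r] − [p,r] + [p,q]. For instance
  ∂[v_2,v_3,v_4] = [v_3,v_4] − [v_2,v_4] + [v_2,v_3],
  ∂[v_1,v_2,v_3] = [v_2,v_3] − [v_1,v_3] + [v_1,v_2].
The resulting 10×5 matrix has rank 5, and its Smith normal form has invariant factors (1,1,1,1,1).

Computing H_k = (kernel of ∂_k) / (image of ∂_{k+1}):

  H_0: rank C_0 − rank ∂_1 = 5 − 4 = 1, and the invariant factors of ∂_1 are all 1, so H_0 ≅ Z.
  H_1: rank ker ∂_1 − rank ∂_2 = (10 − 4) − 5 = 1, and the invariant factors of ∂_2 are all 1, so H_1 ≅ Z.
  H_2: rank ker ∂_2 − rank ∂_3 = (5 − 5) − 0 = 0, and there is no ∂_3, so H_2 ≅ 0.

As a check, the Euler characteristic is 5 − 10 + 5 = 0, which agrees with 1 − 1 + 0 = 0.

H_0 = Z,  H_1 = Z,  H_2 = 0.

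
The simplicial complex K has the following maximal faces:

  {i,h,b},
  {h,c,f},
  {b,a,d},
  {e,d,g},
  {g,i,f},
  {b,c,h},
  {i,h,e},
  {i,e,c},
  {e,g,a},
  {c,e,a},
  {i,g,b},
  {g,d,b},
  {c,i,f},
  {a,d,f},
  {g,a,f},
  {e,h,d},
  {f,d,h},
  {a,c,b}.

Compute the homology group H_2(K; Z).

We work with the vertex ordering a < b < c < d < e < f < g < h < i. The simplices of K, each written with vertices in increasing order, are:

  0-simplices (9): a, b, c, d, e, f, g, h, i
  1-simplices (27): ab, ac, ad, ae, af, ag, bc, bd, bg, bh, bi, ce, cf, ch, ci, de, df, dg, dh, eg, eh, ei, fg, fh, fi, gi, hi
  2-simplices (18): abc, abd, ace, adf, aeg, afg, bch, bdg, bgi, bhi, cei, cfh, cfi, deg, deh, dfh, ehi, fgi

so the chain groups are C_0 ≅ Z^9, C_1 ≅ Z^27, C_2 ≅ Z^18.

The boundary map ∂_1: C_1 → C_0 is given by ∂[p,q] = [q] − [p]. For instance
  ∂ce = e − c.
The 9×27 boundary matrix has rank 8 and Smith normal form diag(1,1,1,1,1,1,1,1).

Boundary ∂_2: C_2 → C_1 acts by ∂[p,q,r] = [q,r] − [p,r] + [p,q]. For instance
  ∂deg = eg − dg + de,
  ∂bch = ch − bh + bc.
As a 27×18 matrix over Z this has rank 18, with invariant factors (1,1,1,1,1,1,1,1,1,1,1,1,1,1,1,1,1,2).

Now H_k = ker ∂_k / im ∂_{k+1}, so:

  H_2: rank ker ∂_2 − rank ∂_3 = (18 − 18) − 0 = 0, and there is no ∂_3, so H_2 = 0.

H_2 = 0.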